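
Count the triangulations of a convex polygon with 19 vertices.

This is a standard Catalan-number count: the answer is C_n. Here n = 19 - 2 = 17.
Using C_0 = 1 and C_(k+1) = C_k x 2(2k+1)/(k+2), build up term by term: C_1=1, C_2=2, C_3=5, C_4=14, C_5=42, C_6=132, C_7=429, C_8=1430, C_9=4862, C_10=16796, C_11=58786, C_12=208012, C_13=742900, C_14=2674440, C_15=9694845, C_16=35357670, C_17=129644790.

Final answer: C_{17} = 129644790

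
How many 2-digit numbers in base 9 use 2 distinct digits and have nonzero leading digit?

First digit: 8 (nonzero). Second: 8 (not first). Third: 7, etc.
Total: 8 x 8.

Final answer: 64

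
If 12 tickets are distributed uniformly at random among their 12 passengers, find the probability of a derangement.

D(n) = (n-1)(D(n-1) + D(n-2)), D(0)=1, D(1)=0.
Building up: D(2)=1, D(3)=2, D(4)=9, D(5)=44, D(6)=265, D(7)=1854, D(8)=14833, D(9)=133496, D(10)=1334961, D(11)=14684570, D(12)=176214841.
Total arrangements: 12! = 479001600.
Probability = D(12)/12! = 16019531/43545600.

Final answer: D(12)/12! = 176214841/479001600 = 0.367879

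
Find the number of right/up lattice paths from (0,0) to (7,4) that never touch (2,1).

Total paths to (7,4): C(11,4) = 330.
Paths through (2,1): C(3,1) x C(8,3) = 168.
Avoiding (2,1): 330 - 168.

Final answer: 162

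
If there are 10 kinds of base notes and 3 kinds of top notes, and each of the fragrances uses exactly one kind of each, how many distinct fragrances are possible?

By the multiplication principle: 10 x 3.

Final answer: 30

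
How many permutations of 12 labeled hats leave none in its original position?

Use the recurrence D(n) = (n-1)(D(n-1) + D(n-2)) with D(0)=1, D(1)=0.
D(2) = 1 x (0 + 1) = 1
D(3) = 2 x (1 + 0) = 2
D(4) = 3 x (2 + 1) = 9
D(5) = 4 x (9 + 2) = 44
D(6) = 5 x (44 + 9) = 265
D(7) = 6 x (265 + 44) = 1854
D(8) = 7 x (1854 + 265) = 14833
D(9) = 8 x (14833 + 1854) = 133496
D(10) = 9 x (133496 + 14833) = 1334961
D(11) = 10 x (1334961 + 133496) = 14684570
D(12) = 11 x (D(11) + D(10)) = 11 x (14684570 + 1334961)

Final answer: D(12) = 176214841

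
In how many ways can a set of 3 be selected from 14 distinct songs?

C(14,3) = 14!/(3! x (14-3)!).

Final answer: C(14,3) = 364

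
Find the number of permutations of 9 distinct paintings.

The number of ways to arrange 9 distinct objects is 9!.

Final answer: 9! = 362880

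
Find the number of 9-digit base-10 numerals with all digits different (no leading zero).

The leading digit has 9 choices (anything but zero); the next has 9 (anything but the first), then 8, and so on, one fewer each time.
Total: 9 x 9 x 8 x 7 x 6 x 5 x 4 x 3 x 2.

Final answer: 3265920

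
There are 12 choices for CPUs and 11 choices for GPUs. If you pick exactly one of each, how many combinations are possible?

By the multiplication principle: 12 x 11.

Final answer: 132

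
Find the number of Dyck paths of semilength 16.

Total monotonic paths to (16,16): C(32,16) = 601080390.
By the reflection principle, paths that go above the diagonal number C(32,17) = 565722720.
Valid Dyck paths: 601080390 - 565722720.
(This is the Catalan number C_{16}.)

Final answer: C_{16} = 35357670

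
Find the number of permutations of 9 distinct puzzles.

The number of ways to arrange 9 distinct objects is 9!.

Final answer: 9! = 362880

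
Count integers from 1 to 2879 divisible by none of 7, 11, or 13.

|div by 7|=411, |div by 11|=261, |div by 13|=221.
|div by 7&11|=37, |div by 7&13|=31, |div by 11&13|=20, |div by all|=2.
By inclusion-exclusion, divisible by at least one: 411+261+221-37-31-20+2 = 807.
Not divisible by any: 2879 - 807.

Final answer: 2072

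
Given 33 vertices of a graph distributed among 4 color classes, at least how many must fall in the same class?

By pigeonhole with 33 objects and 4 categories: ceiling(33/4).

Final answer: 9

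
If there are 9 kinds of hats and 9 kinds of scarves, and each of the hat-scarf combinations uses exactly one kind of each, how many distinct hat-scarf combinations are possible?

By the multiplication principle: 9 x 9.

Final answer: 81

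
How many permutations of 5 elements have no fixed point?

Derangements satisfy D(n) = (n-1)(D(n-1) + D(n-2)), starting from D(0)=1, D(1)=0.
D(2) = 1 x (0 + 1) = 1
D(3) = 2 x (1 + 0) = 2
D(4) = 3 x (2 + 1) = 9
D(5) = 4 x (D(4) + D(3)) = 4 x (9 + 2)

Final answer: D(5) = 44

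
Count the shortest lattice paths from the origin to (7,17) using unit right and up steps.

Each path has 7 right steps and 17 up steps in some order (24 steps total).
Choose which 17 of the 24 steps are up: C(24,17).

Final answer: C(24,17) = 346104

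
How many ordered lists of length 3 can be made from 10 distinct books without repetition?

P(10,3) = 10!/(10-3)! = 10!/7!.

Final answer: P(10,3) = 720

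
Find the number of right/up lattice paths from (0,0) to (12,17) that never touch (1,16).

Total paths to (12,17): C(29,17) = 51895935.
Paths through (1,16): C(17,16) x C(12,1) = 204.
Avoiding (1,16): 51895935 - 204.

Final answer: 51895731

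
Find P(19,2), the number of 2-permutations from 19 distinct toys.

P(19,2) = 19!/(19-2)! = 19!/17!.

Final answer: P(19,2) = 342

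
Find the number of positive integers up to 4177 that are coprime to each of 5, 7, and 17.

|div by 5|=835, |div by 7|=596, |div by 17|=245.
|div by 5&7|=119, |div by 5&17|=49, |div by 7&17|=35, |div by all|=7.
By inclusion-exclusion, divisible by at least one: 835+596+245-119-49-35+7 = 1480.
Not divisible by any: 4177 - 1480.

Final answer: 2697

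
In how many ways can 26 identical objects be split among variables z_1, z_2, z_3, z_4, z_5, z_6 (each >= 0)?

Stars and bars with 26 stars and 5 bars:
C(26+6-1, 6-1) = C(31,5).

Final answer: C(31,5) = 169911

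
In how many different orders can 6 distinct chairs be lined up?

The number of ways to arrange 6 distinct objects is 6!.

Final answer: 6! = 720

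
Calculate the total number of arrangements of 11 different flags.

The number of ways to arrange 11 distinct objects is 11!.

Final answer: 11! = 39916800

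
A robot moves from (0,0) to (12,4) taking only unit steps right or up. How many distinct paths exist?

Each path has 12 right steps and 4 up steps in some order (16 steps total).
Choose which 4 of the 16 steps are up: C(16,4).

Final answer: C(16,4) = 1820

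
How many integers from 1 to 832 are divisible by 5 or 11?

Multiples of 5: 166. Multiples of 11: 75. Of both (lcm=55): 15.
By inclusion-exclusion: 166 + 75 - 15.

Final answer: 226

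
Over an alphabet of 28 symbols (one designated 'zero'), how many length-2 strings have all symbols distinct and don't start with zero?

The leading digit has 27 choices (anything but zero); the next has 27 (anything but the first), then 26, and so on, one fewer each time.
Total: 27 x 27.

Final answer: 729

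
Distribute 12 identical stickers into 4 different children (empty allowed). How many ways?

Stars and bars: C(n+k-1, k-1) = C(15,3).

Final answer: C(15,3) = 455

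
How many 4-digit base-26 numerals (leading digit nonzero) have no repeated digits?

First digit: 25 (nonzero). Second: 25 (not first). Third: 24, etc.
Total: 25 x 25 x 24 x 23.

Final answer: 345000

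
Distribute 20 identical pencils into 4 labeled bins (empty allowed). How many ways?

Stars and bars: C(n+k-1, k-1) = C(23,3).

Final answer: C(23,3) = 1771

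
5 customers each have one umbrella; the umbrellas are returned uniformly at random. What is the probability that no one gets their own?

Derangements satisfy D(n) = (n-1)(D(n-1) + D(n-2)), starting from D(0)=1, D(1)=0.
Building up: D(2)=1, D(3)=2, D(4)=9, D(5)=44.
Total arrangements: 5! = 120.
Probability = D(5)/5! = 11/30.

Final answer: D(5)/5! = 44/120 = 0.366667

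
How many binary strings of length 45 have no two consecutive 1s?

Classify by the final bit: ...0 gives a(n-1) strings, ...01 gives a(n-2) strings. Thus a(n) = a(n-1) + a(n-2) with a(1)=2, a(2)=3.
Iterating the recurrence: a(1)=2, a(2)=3, a(3)=5, a(4)=8, a(5)=13, a(6)=21, a(7)=34, a(8)=55, a(9)=89, a(10)=144, a(11)=233, a(12)=377, a(13)=610, a(14)=987, a(15)=1597, a(16)=2584, a(17)=4181, a(18)=6765, a(19)=10946, a(20)=17711, a(21)=28657, a(22)=46368, a(23)=75025, a(24)=121393, a(25)=196418, a(26)=317811, a(27)=514229, a(28)=832040, a(29)=1346269, a(30)=2178309, a(31)=3524578, a(32)=5702887, a(33)=9227465, a(34)=14930352, a(35)=24157817, a(36)=39088169, a(37)=63245986, a(38)=102334155, a(39)=165580141, a(40)=267914296, a(41)=433494437, a(42)=701408733, a(43)=1134903170, a(44)=1836311903, a(45)=2971215073.

Final answer: 2971215073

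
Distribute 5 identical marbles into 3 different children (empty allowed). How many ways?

Stars and bars: C(n+k-1, k-1) = C(7,2).

Final answer: C(7,2) = 21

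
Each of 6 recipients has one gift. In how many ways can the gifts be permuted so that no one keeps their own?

Use the recurrence D(n) = (n-1)(D(n-1) + D(n-2)) with D(0)=1, D(1)=0.
D(2) = 1 x (0 + 1) = 1
D(3) = 2 x (1 + 0) = 2
D(4) = 3 x (2 + 1) = 9
D(5) = 4 x (9 + 2) = 44
D(6) = 5 x (D(5) + D(4)) = 5 x (44 + 9)

Final answer: D(6) = 265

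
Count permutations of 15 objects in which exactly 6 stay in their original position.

Choose which 6 elements are fixed: C(15,6) = 5005.
Derange the remaining 9 using D(j) = (j-1)(D(j-1) + D(j-2)), D(0)=1, D(1)=0: D(2)=1, D(3)=2, D(4)=9, D(5)=44, D(6)=265, D(7)=1854, D(8)=14833, D(9)=133496.
Total: 5005 x 133496.

Final answer: C(15,6) D(9) = 668147480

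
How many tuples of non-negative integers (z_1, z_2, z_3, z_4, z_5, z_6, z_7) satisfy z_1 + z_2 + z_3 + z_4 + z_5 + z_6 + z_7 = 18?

Stars and bars with 18 stars and 6 bars:
C(18+7-1, 7-1) = C(24,6).

Final answer: C(24,6) = 134596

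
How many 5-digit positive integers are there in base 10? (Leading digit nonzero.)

In base 10, the leading digit has 9 choices (1..9); each of the remaining 4 digits has 10 choices.
Total: 9 x 10^4.

Final answer: 90000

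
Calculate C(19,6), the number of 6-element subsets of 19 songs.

C(19,6) = 19!/(6! x (19-6)!).

Final answer: C(19,6) = 27132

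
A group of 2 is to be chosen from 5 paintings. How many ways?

C(5,2) = 5!/(2! x (5-2)!).

Final answer: C(5,2) = 10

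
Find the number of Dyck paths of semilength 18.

Total monotonic paths to (18,18): C(36,18) = 9075135300.
Reflecting each bad path at its first crossing gives a bijection with paths to (17,19): C(36,19) = 8597496600.
Valid Dyck paths: 9075135300 - 8597496600.
(Equivalently, C_{18} = C(36,18)/19 = 9075135300/19.)

Final answer: C_{18} = 477638700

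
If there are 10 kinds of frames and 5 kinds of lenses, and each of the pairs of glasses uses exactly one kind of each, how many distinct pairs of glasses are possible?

By the multiplication principle: 10 x 5.

Final answer: 50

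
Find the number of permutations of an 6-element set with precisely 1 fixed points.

Choose which 1 elements are fixed: C(6,1) = 6.
Derange the remaining 5 using D(j) = (j-1)(D(j-1) + D(j-2)), D(0)=1, D(1)=0: D(2)=1, D(3)=2, D(4)=9, D(5)=44.
Total: 6 x 44.

Final answer: C(6,1) D(5) = 264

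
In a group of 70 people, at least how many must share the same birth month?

There are 12 possible values for birth month. With 70 people and 12 categories, by pigeonhole: ceiling(70/12).

Final answer: 6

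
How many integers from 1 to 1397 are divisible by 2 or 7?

Multiples of 2: 698. Multiples of 7: 199. Of both (lcm=14): 99.
By inclusion-exclusion: 698 + 199 - 99.

Final answer: 798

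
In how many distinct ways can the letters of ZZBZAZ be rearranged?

Letters (A:1, B:1, Z:4). Total letters: 6.
Permutations = 6!/(4!).

Final answer: 30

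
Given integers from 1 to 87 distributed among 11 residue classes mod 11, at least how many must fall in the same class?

By pigeonhole with 87 objects and 11 categories: ceiling(87/11).

Final answer: 8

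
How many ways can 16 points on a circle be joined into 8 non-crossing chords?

This is counted by the nth Catalan number C_n. Here n = 16/2 = 8.
Using C_0 = 1 and C_(k+1) = C_k x 2(2k+1)/(k+2), build up term by term: C_1=1, C_2=2, C_3=5, C_4=14, C_5=42, C_6=132, C_7=429, C_8=1430.

Final answer: C_{8} = 1430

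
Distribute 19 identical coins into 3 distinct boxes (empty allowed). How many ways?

Stars and bars: C(n+k-1, k-1) = C(21,2).

Final answer: C(21,2) = 210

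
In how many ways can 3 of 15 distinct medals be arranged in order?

P(15,3) = 15!/(15-3)! = 15!/12!.

Final answer: P(15,3) = 2730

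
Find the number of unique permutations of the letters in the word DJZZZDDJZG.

Letters (D:3, G:1, J:2, Z:4). Total letters: 10.
Permutations = 10!/(4! x 3! x 2!).

Final answer: 12600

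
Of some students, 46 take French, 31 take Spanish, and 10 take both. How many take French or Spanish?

|A union B| = |A| + |B| - |A intersect B| = 46 + 31 - 10.

Final answer: 67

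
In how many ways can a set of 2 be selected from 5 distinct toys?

C(5,2) = 5!/(2! x (5-2)!).

Final answer: C(5,2) = 10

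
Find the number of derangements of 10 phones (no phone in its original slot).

Use the recurrence D(n) = (n-1)(D(n-1) + D(n-2)) with D(0)=1, D(1)=0.
D(2) = 1 x (0 + 1) = 1
D(3) = 2 x (1 + 0) = 2
D(4) = 3 x (2 + 1) = 9
D(5) = 4 x (9 + 2) = 44
D(6) = 5 x (44 + 9) = 265
D(7) = 6 x (265 + 44) = 1854
D(8) = 7 x (1854 + 265) = 14833
D(9) = 8 x (14833 + 1854) = 133496
D(10) = 9 x (D(9) + D(8)) = 9 x (133496 + 14833)

Final answer: D(10) = 1334961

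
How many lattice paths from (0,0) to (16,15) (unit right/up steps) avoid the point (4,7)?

Total paths to (16,15): C(31,15) = 300540195.
Paths through (4,7): C(11,7) x C(20,8) = 41570100.
Avoiding (4,7): 300540195 - 41570100.

Final answer: 258970095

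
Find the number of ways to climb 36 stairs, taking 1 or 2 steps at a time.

Let f(n) be the number of climbs. Removing the last move (1 or 2 steps) gives f(n) = f(n-1) + f(n-2); base cases f(1)=1, f(2)=2.
Iterating the recurrence: f(1)=1, f(2)=2, f(3)=3, f(4)=5, f(5)=8, f(6)=13, f(7)=21, f(8)=34, f(9)=55, f(10)=89, f(11)=144, f(12)=233, f(13)=377, f(14)=610, f(15)=987, f(16)=1597, f(17)=2584, f(18)=4181, f(19)=6765, f(20)=10946, f(21)=17711, f(22)=28657, f(23)=46368, f(24)=75025, f(25)=121393, f(26)=196418, f(27)=317811, f(28)=514229, f(29)=832040, f(30)=1346269, f(31)=2178309, f(32)=3524578, f(33)=5702887, f(34)=9227465, f(35)=14930352, f(36)=24157817.

Final answer: 24157817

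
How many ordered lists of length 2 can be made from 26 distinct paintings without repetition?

P(26,2) = 26!/(26-2)! = 26!/24!.

Final answer: P(26,2) = 650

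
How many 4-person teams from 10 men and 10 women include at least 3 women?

Sum over valid woman counts:
C(10,3)C(10,1) = 1200
C(10,4)C(10,0) = 210
Total: 1200 + 210.

Final answer: 1410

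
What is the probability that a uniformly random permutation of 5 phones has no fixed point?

D(n) = (n-1)(D(n-1) + D(n-2)), D(0)=1, D(1)=0.
Building up: D(2)=1, D(3)=2, D(4)=9, D(5)=44.
Total arrangements: 5! = 120.
Probability = D(5)/5! = 11/30.

Final answer: D(5)/5! = 44/120 = 0.366667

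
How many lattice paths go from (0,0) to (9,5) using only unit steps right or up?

Each path has 9 right steps and 5 up steps in some order (14 steps total).
Choose which 5 of the 14 steps are up: C(14,5).

Final answer: C(14,5) = 2002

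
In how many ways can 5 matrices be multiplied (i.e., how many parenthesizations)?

The structures are counted by the Catalan number C_n. Here n = 5 - 1 = 4.
Using C_0 = 1 and C_(k+1) = C_k x 2(2k+1)/(k+2), build up term by term: C_1=1, C_2=2, C_3=5, C_4=14.

Final answer: C_{4} = 14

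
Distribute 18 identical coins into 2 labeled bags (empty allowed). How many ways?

Stars and bars: C(n+k-1, k-1) = C(19,1).

Final answer: C(19,1) = 19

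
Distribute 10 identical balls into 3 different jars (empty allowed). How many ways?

Stars and bars: C(n+k-1, k-1) = C(12,2).

Final answer: C(12,2) = 66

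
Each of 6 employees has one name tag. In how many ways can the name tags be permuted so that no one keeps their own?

Derangements satisfy D(n) = (n-1)(D(n-1) + D(n-2)), starting from D(0)=1, D(1)=0.
D(2) = 1 x (0 + 1) = 1
D(3) = 2 x (1 + 0) = 2
D(4) = 3 x (2 + 1) = 9
D(5) = 4 x (9 + 2) = 44
D(6) = 5 x (D(5) + D(4)) = 5 x (44 + 9)

Final answer: D(6) = 265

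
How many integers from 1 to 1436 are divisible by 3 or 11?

Multiples of 3: 478. Multiples of 11: 130. Of both (lcm=33): 43.
By inclusion-exclusion: 478 + 130 - 43.

Final answer: 565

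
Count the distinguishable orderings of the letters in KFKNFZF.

Letters (F:3, K:2, N:1, Z:1). Total letters: 7.
Permutations = 7!/(3! x 2!).

Final answer: 420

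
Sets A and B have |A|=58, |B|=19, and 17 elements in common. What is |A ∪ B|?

|A union B| = |A| + |B| - |A intersect B| = 58 + 19 - 17.

Final answer: 60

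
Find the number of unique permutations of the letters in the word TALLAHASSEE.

Letters (A:3, E:2, H:1, L:2, S:2, T:1). Total letters: 11.
Permutations = 11!/(3! x 2! x 2! x 2!).

Final answer: 831600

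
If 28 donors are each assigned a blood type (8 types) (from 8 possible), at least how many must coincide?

There are 8 possible values for blood type (8 types). With 28 donors and 8 categories, by pigeonhole: ceiling(28/8).

Final answer: 4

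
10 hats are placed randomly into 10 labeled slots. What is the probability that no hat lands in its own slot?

Derangements satisfy D(n) = (n-1)(D(n-1) + D(n-2)), starting from D(0)=1, D(1)=0.
Building up: D(2)=1, D(3)=2, D(4)=9, D(5)=44, D(6)=265, D(7)=1854, D(8)=14833, D(9)=133496, D(10)=1334961.
Total arrangements: 10! = 3628800.
Probability = D(10)/10! = 16481/44800.

Final answer: D(10)/10! = 1334961/3628800 = 0.367879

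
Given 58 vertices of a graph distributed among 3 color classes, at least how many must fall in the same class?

By pigeonhole with 58 objects and 3 categories: ceiling(58/3).

Final answer: 20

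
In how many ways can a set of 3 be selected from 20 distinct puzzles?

C(20,3) = 20!/(3! x 17!).

Final answer: \binom{20}{3} = 1140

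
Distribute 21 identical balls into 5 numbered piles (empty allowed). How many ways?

Stars and bars: C(n+k-1, k-1) = C(25,4).

Final answer: C(25,4) = 12650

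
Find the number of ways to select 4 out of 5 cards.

C(5,4) = 5!/(4! x (5-4)!).

Final answer: C(5,4) = 5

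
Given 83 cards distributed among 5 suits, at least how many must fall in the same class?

By pigeonhole with 83 objects and 5 categories: ceiling(83/5).

Final answer: 17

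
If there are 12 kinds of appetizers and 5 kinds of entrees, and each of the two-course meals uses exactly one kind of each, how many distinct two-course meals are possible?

By the multiplication principle: 12 x 5.

Final answer: 60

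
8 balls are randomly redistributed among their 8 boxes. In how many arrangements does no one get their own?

D(n) = (n-1)(D(n-1) + D(n-2)), D(0)=1, D(1)=0.
D(2) = 1 x (0 + 1) = 1
D(3) = 2 x (1 + 0) = 2
D(4) = 3 x (2 + 1) = 9
D(5) = 4 x (9 + 2) = 44
D(6) = 5 x (44 + 9) = 265
D(7) = 6 x (265 + 44) = 1854
D(8) = 7 x (D(7) + D(6)) = 7 x (1854 + 265)

Final answer: D(8) = 14833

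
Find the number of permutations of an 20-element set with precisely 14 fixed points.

Choose which 14 elements are fixed: C(20,14) = 38760.
Derange the remaining 6 using D(j) = (j-1)(D(j-1) + D(j-2)), D(0)=1, D(1)=0: D(2)=1, D(3)=2, D(4)=9, D(5)=44, D(6)=265.
Total: 38760 x 265.

Final answer: C(20,14) D(6) = 10271400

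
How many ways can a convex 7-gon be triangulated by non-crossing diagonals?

This is counted by the nth Catalan number C_n. Here n = 7 - 2 = 5.
Using C_0 = 1 and C_(k+1) = C_k x 2(2k+1)/(k+2), build up term by term: C_1=1, C_2=2, C_3=5, C_4=14, C_5=42.

Final answer: C_{5} = 42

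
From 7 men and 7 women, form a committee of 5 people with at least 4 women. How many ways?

Sum over valid woman counts:
C(7,4)C(7,1) = 245
C(7,5)C(7,0) = 21
Total: 245 + 21.

Final answer: 266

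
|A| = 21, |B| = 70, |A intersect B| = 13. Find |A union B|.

|A union B| = |A| + |B| - |A intersect B| = 21 + 70 - 13.

Final answer: 78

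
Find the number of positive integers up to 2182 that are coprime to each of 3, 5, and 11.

|div by 3|=727, |div by 5|=436, |div by 11|=198.
|div by 3&5|=145, |div by 3&11|=66, |div by 5&11|=39, |div by all|=13.
By inclusion-exclusion, divisible by at least one: 727+436+198-145-66-39+13 = 1124.
Not divisible by any: 2182 - 1124.

Final answer: 1058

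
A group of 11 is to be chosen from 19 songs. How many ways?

C(19,11) = 19!/(11! x 8!).

Final answer: \binom{19}{11} = 75582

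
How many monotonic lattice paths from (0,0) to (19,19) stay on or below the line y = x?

Total monotonic paths to (19,19): C(38,19) = 35345263800.
A path is bad iff it touches y = x + 1; reflecting its initial segment maps bad paths bijectively onto all paths to (18,20), of which there are C(38,20) = 33578000610.
Valid Dyck paths: 35345263800 - 33578000610.
(This is the Catalan number C_{19}.)

Final answer: C_{19} = 1767263190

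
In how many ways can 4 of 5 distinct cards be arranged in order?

P(5,4) = 5!/(5-4)! = 5!/1!.

Final answer: P(5,4) = 120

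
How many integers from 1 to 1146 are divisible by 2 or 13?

Multiples of 2: 573. Multiples of 13: 88. Of both (lcm=26): 44.
By inclusion-exclusion: 573 + 88 - 44.

Final answer: 617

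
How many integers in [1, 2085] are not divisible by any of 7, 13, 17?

|div by 7|=297, |div by 13|=160, |div by 17|=122.
|div by 7&13|=22, |div by 7&17|=17, |div by 13&17|=9, |div by all|=1.
By inclusion-exclusion, divisible by at least one: 297+160+122-22-17-9+1 = 532.
Not divisible by any: 2085 - 532.

Final answer: 1553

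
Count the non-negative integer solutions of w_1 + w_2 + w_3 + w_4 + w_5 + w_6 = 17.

Stars and bars with 17 stars and 5 bars:
C(17+6-1, 6-1) = C(22,5).

Final answer: C(22,5) = 26334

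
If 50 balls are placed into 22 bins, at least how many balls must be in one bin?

By the pigeonhole principle: ceiling(50/22).

Final answer: 3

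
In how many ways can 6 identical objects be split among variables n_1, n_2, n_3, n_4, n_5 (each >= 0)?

Stars and bars with 6 stars and 4 bars:
C(6+5-1, 5-1) = C(10,4).

Final answer: C(10,4) = 210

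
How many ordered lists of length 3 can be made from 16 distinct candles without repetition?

P(16,3) = 16!/(16-3)! = 16!/13!.

Final answer: P(16,3) = 3360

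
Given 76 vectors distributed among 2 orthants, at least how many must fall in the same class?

By pigeonhole with 76 objects and 2 categories: ceiling(76/2).

Final answer: 38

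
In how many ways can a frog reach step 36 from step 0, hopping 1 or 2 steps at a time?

Let f(n) count the ways. The last step is size 1 or 2, so f(n) = f(n-1) + f(n-2) with f(1)=1, f(2)=2.
Computing successive values: f(1)=1, f(2)=2, f(3)=3, f(4)=5, f(5)=8, f(6)=13, f(7)=21, f(8)=34, f(9)=55, f(10)=89, f(11)=144, f(12)=233, f(13)=377, f(14)=610, f(15)=987, f(16)=1597, f(17)=2584, f(18)=4181, f(19)=6765, f(20)=10946, f(21)=17711, f(22)=28657, f(23)=46368, f(24)=75025, f(25)=121393, f(26)=196418, f(27)=317811, f(28)=514229, f(29)=832040, f(30)=1346269, f(31)=2178309, f(32)=3524578, f(33)=5702887, f(34)=9227465, f(35)=14930352, f(36)=24157817.

Final answer: 24157817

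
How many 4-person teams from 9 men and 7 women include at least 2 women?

Sum over valid woman counts:
C(7,2)C(9,2) = 756
C(7,3)C(9,1) = 315
C(7,4)C(9,0) = 35
Total: 756 + 315 + 35.

Final answer: 1106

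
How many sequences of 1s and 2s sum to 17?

Let f(n) count the ways. The last step is size 1 or 2, so f(n) = f(n-1) + f(n-2) with f(1)=1, f(2)=2.
Computing successive values: f(1)=1, f(2)=2, f(3)=3, f(4)=5, f(5)=8, f(6)=13, f(7)=21, f(8)=34, f(9)=55, f(10)=89, f(11)=144, f(12)=233, f(13)=377, f(14)=610, f(15)=987, f(16)=1597, f(17)=2584.

Final answer: 2584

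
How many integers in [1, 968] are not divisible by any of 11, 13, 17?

|div by 11|=88, |div by 13|=74, |div by 17|=56.
|div by 11&13|=6, |div by 11&17|=5, |div by 13&17|=4, |div by all|=0.
By inclusion-exclusion, divisible by at least one: 88+74+56-6-5-4+0 = 203.
Not divisible by any: 968 - 203.

Final answer: 765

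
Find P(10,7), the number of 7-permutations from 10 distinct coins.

P(10,7) = 10!/(10-7)! = 10!/3!.

Final answer: P(10,7) = 604800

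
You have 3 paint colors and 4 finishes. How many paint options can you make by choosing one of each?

By the multiplication principle: 3 x 4.

Final answer: 12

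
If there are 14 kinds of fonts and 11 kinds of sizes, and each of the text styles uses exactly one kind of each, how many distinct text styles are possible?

By the multiplication principle: 14 x 11.

Final answer: 154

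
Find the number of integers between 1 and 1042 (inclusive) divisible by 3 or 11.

Multiples of 3: 347. Multiples of 11: 94. Of both (lcm=33): 31.
By inclusion-exclusion: 347 + 94 - 31.

Final answer: 410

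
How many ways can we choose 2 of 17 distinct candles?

C(17,2) = 17!/(2! x (17-2)!).

Final answer: C(17,2) = 136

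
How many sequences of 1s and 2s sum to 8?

Condition on the final move: it is a 1-step (f(n-1) ways to get there) or a 2-step (f(n-2) ways), so f(n) = f(n-1) + f(n-2), with f(1)=1, f(2)=2.
Building up term by term: f(1)=1, f(2)=2, f(3)=3, f(4)=5, f(5)=8, f(6)=13, f(7)=21, f(8)=34.

Final answer: 34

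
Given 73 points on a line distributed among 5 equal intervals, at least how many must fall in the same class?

By pigeonhole with 73 objects and 5 categories: ceiling(73/5).

Final answer: 15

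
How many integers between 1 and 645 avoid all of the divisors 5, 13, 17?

|div by 5|=129, |div by 13|=49, |div by 17|=37.
|div by 5&13|=9, |div by 5&17|=7, |div by 13&17|=2, |div by all|=0.
By inclusion-exclusion, divisible by at least one: 129+49+37-9-7-2+0 = 197.
Not divisible by any: 645 - 197.

Final answer: 448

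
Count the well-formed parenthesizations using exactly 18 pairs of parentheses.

The structures are counted by the Catalan number C_n. Here n = 18 (pairs).
Using C_0 = 1 and C_(k+1) = C_k x 2(2k+1)/(k+2), build up term by term: C_1=1, C_2=2, C_3=5, C_4=14, C_5=42, C_6=132, C_7=429, C_8=1430, C_9=4862, C_10=16796, C_11=58786, C_12=208012, C_13=742900, C_14=2674440, C_15=9694845, C_16=35357670, C_17=129644790, C_18=477638700.

Final answer: C_{18} = 477638700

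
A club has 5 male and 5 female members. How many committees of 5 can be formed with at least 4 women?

Sum over valid woman counts:
C(5,4)C(5,1) = 25
C(5,5)C(5,0) = 1
Total: 25 + 1.

Final answer: 26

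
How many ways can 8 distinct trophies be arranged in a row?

The number of ways to arrange 8 distinct objects is 8!.

Final answer: 8! = 40320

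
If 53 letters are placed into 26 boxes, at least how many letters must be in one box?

By the pigeonhole principle: ceiling(53/26).

Final answer: 3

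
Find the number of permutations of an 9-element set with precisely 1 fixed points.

Choose which 1 elements are fixed: C(9,1) = 9.
Derange the remaining 8 using D(j) = (j-1)(D(j-1) + D(j-2)), D(0)=1, D(1)=0: D(2)=1, D(3)=2, D(4)=9, D(5)=44, D(6)=265, D(7)=1854, D(8)=14833.
Total: 9 x 14833.

Final answer: C(9,1) D(8) = 133497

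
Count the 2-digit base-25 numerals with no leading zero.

Leading digit: 24 options (nonzero). Other 1 digit(s): 25 options each.
Total: 24 x 25^1.

Final answer: 600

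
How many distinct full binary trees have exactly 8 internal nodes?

This is a standard Catalan-number count: the answer is C_n. Here n = 8.
Using C_0 = 1 and C_(k+1) = C_k x 2(2k+1)/(k+2), build up term by term: C_1=1, C_2=2, C_3=5, C_4=14, C_5=42, C_6=132, C_7=429, C_8=1430.

Final answer: C_{8} = 1430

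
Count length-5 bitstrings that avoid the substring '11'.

Let a(n) count valid strings. If the last bit is 0 the prefix is any valid string of length n-1; if it is 1 the string must end in 01 with a valid prefix of length n-2. So a(n) = a(n-1) + a(n-2), a(1)=2, a(2)=3.
Computing successive values: a(1)=2, a(2)=3, a(3)=5, a(4)=8, a(5)=13.

Final answer: 13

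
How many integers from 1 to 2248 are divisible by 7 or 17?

Multiples of 7: 321. Multiples of 17: 132. Of both (lcm=119): 18.
By inclusion-exclusion: 321 + 132 - 18.

Final answer: 435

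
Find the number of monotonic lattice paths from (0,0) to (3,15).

Each path has 3 right steps and 15 up steps in some order (18 steps total).
Choose which 15 of the 18 steps are up: C(18,15).

Final answer: C(18,15) = 816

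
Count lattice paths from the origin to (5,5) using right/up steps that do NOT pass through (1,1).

Total paths to (5,5): C(10,5) = 252.
Paths through (1,1): C(2,1) x C(8,4) = 140.
Avoiding (1,1): 252 - 140.

Final answer: 112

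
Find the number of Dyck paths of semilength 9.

Total monotonic paths to (9,9): C(18,9) = 48620.
Reflecting each bad path at its first crossing gives a bijection with paths to (8,10): C(18,10) = 43758.
Valid Dyck paths: 48620 - 43758.
(These counts are the Catalan numbers.)

Final answer: C_{9} = 4862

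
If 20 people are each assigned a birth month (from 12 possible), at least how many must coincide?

There are 12 possible values for birth month. With 20 people and 12 categories, by pigeonhole: ceiling(20/12).

Final answer: 2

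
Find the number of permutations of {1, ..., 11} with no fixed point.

Use the recurrence D(n) = (n-1)(D(n-1) + D(n-2)) with D(0)=1, D(1)=0.
D(2) = 1 x (0 + 1) = 1
D(3) = 2 x (1 + 0) = 2
D(4) = 3 x (2 + 1) = 9
D(5) = 4 x (9 + 2) = 44
D(6) = 5 x (44 + 9) = 265
D(7) = 6 x (265 + 44) = 1854
D(8) = 7 x (1854 + 265) = 14833
D(9) = 8 x (14833 + 1854) = 133496
D(10) = 9 x (133496 + 14833) = 1334961
D(11) = 10 x (D(10) + D(9)) = 10 x (1334961 + 133496)

Final answer: D(11) = 14684570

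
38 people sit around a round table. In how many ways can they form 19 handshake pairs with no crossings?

This is counted by the nth Catalan number C_n. Here n = 38/2 = 19.
C_n = C(2n,n)/(n+1), so C_{19} = C(38,19)/20 = 35345263800/20.

Final answer: C_{19} = 1767263190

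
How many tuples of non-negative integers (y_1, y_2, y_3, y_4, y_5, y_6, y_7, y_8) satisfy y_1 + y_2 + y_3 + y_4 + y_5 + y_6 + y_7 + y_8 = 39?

Stars and bars with 39 stars and 7 bars:
C(39+8-1, 8-1) = C(46,7).

Final answer: C(46,7) = 53524680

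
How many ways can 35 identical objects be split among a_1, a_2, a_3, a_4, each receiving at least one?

Substitute a'_i = a_i - 1 (so a'_i >= 0). Then sum a'_i = 35 - 4 = 31.
Stars and bars: C(31+4-1, 4-1) = C(34,3).

Final answer: C(34,3) = 5984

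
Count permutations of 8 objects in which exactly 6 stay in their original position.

Choose which 6 elements are fixed: C(8,6) = 28.
Derange the remaining 2 using D(j) = (j-1)(D(j-1) + D(j-2)), D(0)=1, D(1)=0: D(2)=1.
Total: 28 x 1.

Final answer: C(8,6) D(2) = 28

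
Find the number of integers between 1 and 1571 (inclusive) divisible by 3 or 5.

Multiples of 3: 523. Multiples of 5: 314. Of both (lcm=15): 104.
By inclusion-exclusion: 523 + 314 - 104.

Final answer: 733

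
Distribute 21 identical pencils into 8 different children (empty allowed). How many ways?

Stars and bars: C(n+k-1, k-1) = C(28,7).

Final answer: C(28,7) = 1184040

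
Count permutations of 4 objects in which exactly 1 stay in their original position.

Choose which 1 elements are fixed: C(4,1) = 4.
Derange the remaining 3 using D(j) = (j-1)(D(j-1) + D(j-2)), D(0)=1, D(1)=0: D(2)=1, D(3)=2.
Total: 4 x 2.

Final answer: C(4,1) D(3) = 8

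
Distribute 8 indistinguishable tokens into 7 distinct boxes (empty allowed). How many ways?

Stars and bars: C(n+k-1, k-1) = C(14,6).

Final answer: C(14,6) = 3003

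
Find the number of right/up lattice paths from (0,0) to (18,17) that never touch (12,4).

Total paths to (18,17): C(35,17) = 4537567650.
Paths through (12,4): C(16,4) x C(19,13) = 49380240.
Avoiding (12,4): 4537567650 - 49380240.

Final answer: 4488187410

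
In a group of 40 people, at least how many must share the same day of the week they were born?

There are 7 possible values for day of the week they were born. With 40 people and 7 categories, by pigeonhole: ceiling(40/7).

Final answer: 6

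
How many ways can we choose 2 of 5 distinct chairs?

C(5,2) = 5!/(2! x (5-2)!).

Final answer: C(5,2) = 10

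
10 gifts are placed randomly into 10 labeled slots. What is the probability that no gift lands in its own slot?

D(n) = (n-1)(D(n-1) + D(n-2)), D(0)=1, D(1)=0.
Building up: D(2)=1, D(3)=2, D(4)=9, D(5)=44, D(6)=265, D(7)=1854, D(8)=14833, D(9)=133496, D(10)=1334961.
Total arrangements: 10! = 3628800.
Probability = D(10)/10! = 16481/44800.

Final answer: D(10)/10! = 1334961/3628800 = 0.367879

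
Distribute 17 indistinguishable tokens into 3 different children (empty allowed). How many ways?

Stars and bars: C(n+k-1, k-1) = C(19,2).

Final answer: C(19,2) = 171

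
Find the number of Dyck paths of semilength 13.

Total monotonic paths to (13,13): C(26,13) = 10400600.
A path is bad iff it touches y = x + 1; reflecting its initial segment maps bad paths bijectively onto all paths to (12,14), of which there are C(26,14) = 9657700.
Valid Dyck paths: 10400600 - 9657700.
(These counts are the Catalan numbers.)

Final answer: C_{13} = 742900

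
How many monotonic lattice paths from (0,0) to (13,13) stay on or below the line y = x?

Total monotonic paths to (13,13): C(26,13) = 10400600.
Paths that cross above y=x (reflection bijection): C(26,14) = 9657700.
Valid Dyck paths: 10400600 - 9657700.
(These counts are the Catalan numbers.)

Final answer: C_{13} = 742900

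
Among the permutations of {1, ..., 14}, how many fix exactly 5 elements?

Choose which 5 elements are fixed: C(14,5) = 2002.
Derange the remaining 9 using D(j) = (j-1)(D(j-1) + D(j-2)), D(0)=1, D(1)=0: D(2)=1, D(3)=2, D(4)=9, D(5)=44, D(6)=265, D(7)=1854, D(8)=14833, D(9)=133496.
Total: 2002 x 133496.

Final answer: C(14,5) D(9) = 267258992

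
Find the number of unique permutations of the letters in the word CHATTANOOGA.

Letters (A:3, C:1, G:1, H:1, N:1, O:2, T:2). Total letters: 11.
Permutations = 11!/(3! x 2! x 2!).

Final answer: 1663200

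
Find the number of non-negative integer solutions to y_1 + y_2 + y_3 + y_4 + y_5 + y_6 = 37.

Stars and bars with 37 stars and 5 bars:
C(37+6-1, 6-1) = C(42,5).

Final answer: C(42,5) = 850668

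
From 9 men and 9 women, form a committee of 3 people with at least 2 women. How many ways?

Sum over valid woman counts:
C(9,2)C(9,1) = 324
C(9,3)C(9,0) = 84
Total: 324 + 84.

Final answer: 408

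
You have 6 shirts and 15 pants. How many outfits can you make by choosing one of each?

By the multiplication principle: 6 x 15.

Final answer: 90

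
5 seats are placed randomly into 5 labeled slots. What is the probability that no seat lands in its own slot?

D(n) = (n-1)(D(n-1) + D(n-2)), D(0)=1, D(1)=0.
Building up: D(2)=1, D(3)=2, D(4)=9, D(5)=44.
Total arrangements: 5! = 120.
Probability = D(5)/5! = 11/30.

Final answer: D(5)/5! = 44/120 = 0.366667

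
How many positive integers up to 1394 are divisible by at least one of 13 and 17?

Multiples of 13: 107. Multiples of 17: 82. Of both (lcm=221): 6.
By inclusion-exclusion: 107 + 82 - 6.

Final answer: 183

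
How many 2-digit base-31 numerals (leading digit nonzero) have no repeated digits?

The leading digit has 30 choices (anything but zero); the next has 30 (anything but the first), then 29, and so on, one fewer each time.
Total: 30 x 30.

Final answer: 900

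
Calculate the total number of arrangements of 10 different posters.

The number of ways to arrange 10 distinct objects is 10!.

Final answer: 10! = 3628800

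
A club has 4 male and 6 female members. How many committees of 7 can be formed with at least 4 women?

Sum over valid woman counts:
C(6,4)C(4,3) = 60
C(6,5)C(4,2) = 36
C(6,6)C(4,1) = 4
Total: 60 + 36 + 4.

Final answer: 100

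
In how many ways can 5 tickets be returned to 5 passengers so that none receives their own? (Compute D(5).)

D(n) = (n-1)(D(n-1) + D(n-2)), D(0)=1, D(1)=0.
D(2) = 1 x (0 + 1) = 1
D(3) = 2 x (1 + 0) = 2
D(4) = 3 x (2 + 1) = 9
D(5) = 4 x (D(4) + D(3)) = 4 x (9 + 2)

Final answer: D(5) = 44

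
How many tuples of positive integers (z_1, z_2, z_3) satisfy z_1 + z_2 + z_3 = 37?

Substitute z'_i = z_i - 1 (so z'_i >= 0). Then sum z'_i = 37 - 3 = 34.
Stars and bars: C(34+3-1, 3-1) = C(36,2).

Final answer: C(36,2) = 630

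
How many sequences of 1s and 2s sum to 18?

Let f(n) count the ways. The last step is size 1 or 2, so f(n) = f(n-1) + f(n-2) with f(1)=1, f(2)=2.
Computing successive values: f(1)=1, f(2)=2, f(3)=3, f(4)=5, f(5)=8, f(6)=13, f(7)=21, f(8)=34, f(9)=55, f(10)=89, f(11)=144, f(12)=233, f(13)=377, f(14)=610, f(15)=987, f(16)=1597, f(17)=2584, f(18)=4181.

Final answer: 4181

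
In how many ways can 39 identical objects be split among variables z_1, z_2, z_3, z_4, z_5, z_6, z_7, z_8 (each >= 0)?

Stars and bars with 39 stars and 7 bars:
C(39+8-1, 8-1) = C(46,7).

Final answer: C(46,7) = 53524680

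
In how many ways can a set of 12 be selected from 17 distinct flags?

C(17,12) = 17!/(12! x 5!).

Final answer: \binom{17}{12} = 6188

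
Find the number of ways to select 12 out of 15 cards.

C(15,12) = 15!/(12! x 3!).

Final answer: \binom{15}{12} = 455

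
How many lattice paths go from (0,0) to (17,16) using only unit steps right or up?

Each path has 17 right steps and 16 up steps in some order (33 steps total).
Choose which 16 of the 33 steps are up: C(33,16).

Final answer: C(33,16) = 1166803110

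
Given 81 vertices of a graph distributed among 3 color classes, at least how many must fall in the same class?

By pigeonhole with 81 objects and 3 categories: ceiling(81/3).

Final answer: 27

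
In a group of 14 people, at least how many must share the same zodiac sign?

There are 12 possible values for zodiac sign. With 14 people and 12 categories, by pigeonhole: ceiling(14/12).

Final answer: 2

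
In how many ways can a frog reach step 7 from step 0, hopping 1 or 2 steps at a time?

Condition on the final move: it is a 1-step (f(n-1) ways to get there) or a 2-step (f(n-2) ways), so f(n) = f(n-1) + f(n-2), with f(1)=1, f(2)=2.
Computing successive values: f(1)=1, f(2)=2, f(3)=3, f(4)=5, f(5)=8, f(6)=13, f(7)=21.

Final answer: 21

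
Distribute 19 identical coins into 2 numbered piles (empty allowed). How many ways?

Stars and bars: C(n+k-1, k-1) = C(20,1).

Final answer: C(20,1) = 20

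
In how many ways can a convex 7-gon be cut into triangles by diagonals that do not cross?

This is a standard Catalan-number count: the answer is C_n. Here n = 7 - 2 = 5.
C_n = C(2n,n) - C(2n,n+1), so C_{5} = C(10,5) - C(10,6) = 252 - 210.

Final answer: C_{5} = 42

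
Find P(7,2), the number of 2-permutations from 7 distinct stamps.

P(7,2) = 7!/(7-2)! = 7!/5!.

Final answer: P(7,2) = 42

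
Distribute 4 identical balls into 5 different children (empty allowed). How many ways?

Stars and bars: C(n+k-1, k-1) = C(8,4).

Final answer: C(8,4) = 70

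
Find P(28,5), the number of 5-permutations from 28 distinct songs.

P(28,5) = 28!/(28-5)! = 28!/23!.

Final answer: P(28,5) = 11793600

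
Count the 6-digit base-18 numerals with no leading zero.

These are the integers in [18^5, 18^6), so the count is 18^6 - 18^5 = 17 x 18^5.

Final answer: 32122656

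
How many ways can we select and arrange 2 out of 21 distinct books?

P(21,2) = 21!/(21-2)! = 21!/19!.

Final answer: P(21,2) = 420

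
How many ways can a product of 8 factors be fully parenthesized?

The structures are counted by the Catalan number C_n. Here n = 8 - 1 = 7.
C_n = C(2n,n)/(n+1), so C_{7} = C(14,7)/8 = 3432/8.

Final answer: C_{7} = 429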